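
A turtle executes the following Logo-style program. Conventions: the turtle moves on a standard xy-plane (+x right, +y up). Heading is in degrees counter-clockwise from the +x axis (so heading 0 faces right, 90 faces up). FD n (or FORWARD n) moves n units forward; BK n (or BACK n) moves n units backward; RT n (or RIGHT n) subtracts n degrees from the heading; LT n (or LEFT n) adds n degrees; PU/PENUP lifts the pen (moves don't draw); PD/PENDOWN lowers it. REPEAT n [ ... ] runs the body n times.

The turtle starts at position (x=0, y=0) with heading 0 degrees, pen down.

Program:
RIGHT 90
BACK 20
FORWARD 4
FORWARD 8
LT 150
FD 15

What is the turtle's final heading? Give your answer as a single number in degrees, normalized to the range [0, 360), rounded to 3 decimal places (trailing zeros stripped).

Answer: 60

Derivation:
Executing turtle program step by step:
Start: pos=(0,0), heading=0, pen down
RT 90: heading 0 -> 270
BK 20: (0,0) -> (0,20) [heading=270, draw]
FD 4: (0,20) -> (0,16) [heading=270, draw]
FD 8: (0,16) -> (0,8) [heading=270, draw]
LT 150: heading 270 -> 60
FD 15: (0,8) -> (7.5,20.99) [heading=60, draw]
Final: pos=(7.5,20.99), heading=60, 4 segment(s) drawn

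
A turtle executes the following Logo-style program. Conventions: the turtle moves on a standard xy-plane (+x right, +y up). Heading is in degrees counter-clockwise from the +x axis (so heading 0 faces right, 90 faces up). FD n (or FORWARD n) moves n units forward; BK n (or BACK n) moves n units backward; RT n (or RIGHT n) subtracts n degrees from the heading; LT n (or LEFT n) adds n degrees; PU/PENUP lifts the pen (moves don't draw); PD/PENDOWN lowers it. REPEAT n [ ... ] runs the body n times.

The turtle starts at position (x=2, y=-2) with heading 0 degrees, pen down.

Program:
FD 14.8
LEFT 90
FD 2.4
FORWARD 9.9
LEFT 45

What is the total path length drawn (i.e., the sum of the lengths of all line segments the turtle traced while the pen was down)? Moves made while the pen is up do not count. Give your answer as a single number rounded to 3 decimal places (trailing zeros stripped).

Executing turtle program step by step:
Start: pos=(2,-2), heading=0, pen down
FD 14.8: (2,-2) -> (16.8,-2) [heading=0, draw]
LT 90: heading 0 -> 90
FD 2.4: (16.8,-2) -> (16.8,0.4) [heading=90, draw]
FD 9.9: (16.8,0.4) -> (16.8,10.3) [heading=90, draw]
LT 45: heading 90 -> 135
Final: pos=(16.8,10.3), heading=135, 3 segment(s) drawn

Segment lengths:
  seg 1: (2,-2) -> (16.8,-2), length = 14.8
  seg 2: (16.8,-2) -> (16.8,0.4), length = 2.4
  seg 3: (16.8,0.4) -> (16.8,10.3), length = 9.9
Total = 27.1

Answer: 27.1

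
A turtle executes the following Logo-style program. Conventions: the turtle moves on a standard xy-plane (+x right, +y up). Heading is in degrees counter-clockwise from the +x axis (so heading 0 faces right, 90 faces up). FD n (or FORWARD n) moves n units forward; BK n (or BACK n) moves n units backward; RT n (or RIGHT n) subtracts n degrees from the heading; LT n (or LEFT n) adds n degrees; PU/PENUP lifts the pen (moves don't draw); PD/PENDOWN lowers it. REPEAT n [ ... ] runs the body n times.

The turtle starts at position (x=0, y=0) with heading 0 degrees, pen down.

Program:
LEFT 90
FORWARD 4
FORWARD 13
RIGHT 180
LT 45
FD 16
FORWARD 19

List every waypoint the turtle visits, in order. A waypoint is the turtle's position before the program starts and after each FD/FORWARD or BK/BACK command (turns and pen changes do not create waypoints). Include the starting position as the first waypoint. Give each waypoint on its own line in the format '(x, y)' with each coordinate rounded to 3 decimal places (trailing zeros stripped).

Answer: (0, 0)
(0, 4)
(0, 17)
(11.314, 5.686)
(24.749, -7.749)

Derivation:
Executing turtle program step by step:
Start: pos=(0,0), heading=0, pen down
LT 90: heading 0 -> 90
FD 4: (0,0) -> (0,4) [heading=90, draw]
FD 13: (0,4) -> (0,17) [heading=90, draw]
RT 180: heading 90 -> 270
LT 45: heading 270 -> 315
FD 16: (0,17) -> (11.314,5.686) [heading=315, draw]
FD 19: (11.314,5.686) -> (24.749,-7.749) [heading=315, draw]
Final: pos=(24.749,-7.749), heading=315, 4 segment(s) drawn
Waypoints (5 total):
(0, 0)
(0, 4)
(0, 17)
(11.314, 5.686)
(24.749, -7.749)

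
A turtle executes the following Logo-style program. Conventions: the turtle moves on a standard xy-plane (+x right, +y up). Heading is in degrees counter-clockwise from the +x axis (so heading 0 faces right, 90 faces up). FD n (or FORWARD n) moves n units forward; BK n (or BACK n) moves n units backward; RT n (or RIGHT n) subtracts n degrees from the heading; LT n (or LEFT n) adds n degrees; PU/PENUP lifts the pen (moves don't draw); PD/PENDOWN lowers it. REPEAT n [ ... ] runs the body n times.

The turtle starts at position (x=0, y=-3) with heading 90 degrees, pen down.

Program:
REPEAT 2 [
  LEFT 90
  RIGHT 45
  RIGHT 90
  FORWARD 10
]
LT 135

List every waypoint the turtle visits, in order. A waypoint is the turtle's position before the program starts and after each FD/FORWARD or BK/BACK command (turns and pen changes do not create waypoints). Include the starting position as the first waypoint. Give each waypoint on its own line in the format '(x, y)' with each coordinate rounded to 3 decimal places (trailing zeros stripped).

Answer: (0, -3)
(7.071, 4.071)
(17.071, 4.071)

Derivation:
Executing turtle program step by step:
Start: pos=(0,-3), heading=90, pen down
REPEAT 2 [
  -- iteration 1/2 --
  LT 90: heading 90 -> 180
  RT 45: heading 180 -> 135
  RT 90: heading 135 -> 45
  FD 10: (0,-3) -> (7.071,4.071) [heading=45, draw]
  -- iteration 2/2 --
  LT 90: heading 45 -> 135
  RT 45: heading 135 -> 90
  RT 90: heading 90 -> 0
  FD 10: (7.071,4.071) -> (17.071,4.071) [heading=0, draw]
]
LT 135: heading 0 -> 135
Final: pos=(17.071,4.071), heading=135, 2 segment(s) drawn
Waypoints (3 total):
(0, -3)
(7.071, 4.071)
(17.071, 4.071)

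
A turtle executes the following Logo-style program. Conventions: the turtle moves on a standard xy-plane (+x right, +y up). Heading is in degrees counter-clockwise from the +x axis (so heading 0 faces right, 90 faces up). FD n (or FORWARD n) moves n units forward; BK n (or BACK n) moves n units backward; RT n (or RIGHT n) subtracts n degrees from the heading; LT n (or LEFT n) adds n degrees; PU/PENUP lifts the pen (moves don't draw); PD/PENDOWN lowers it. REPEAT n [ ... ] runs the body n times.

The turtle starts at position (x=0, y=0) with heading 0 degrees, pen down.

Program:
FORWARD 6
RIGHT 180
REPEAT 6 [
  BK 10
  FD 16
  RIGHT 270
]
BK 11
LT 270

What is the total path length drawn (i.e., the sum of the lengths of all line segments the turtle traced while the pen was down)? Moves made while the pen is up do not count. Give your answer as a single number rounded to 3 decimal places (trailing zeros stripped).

Answer: 173

Derivation:
Executing turtle program step by step:
Start: pos=(0,0), heading=0, pen down
FD 6: (0,0) -> (6,0) [heading=0, draw]
RT 180: heading 0 -> 180
REPEAT 6 [
  -- iteration 1/6 --
  BK 10: (6,0) -> (16,0) [heading=180, draw]
  FD 16: (16,0) -> (0,0) [heading=180, draw]
  RT 270: heading 180 -> 270
  -- iteration 2/6 --
  BK 10: (0,0) -> (0,10) [heading=270, draw]
  FD 16: (0,10) -> (0,-6) [heading=270, draw]
  RT 270: heading 270 -> 0
  -- iteration 3/6 --
  BK 10: (0,-6) -> (-10,-6) [heading=0, draw]
  FD 16: (-10,-6) -> (6,-6) [heading=0, draw]
  RT 270: heading 0 -> 90
  -- iteration 4/6 --
  BK 10: (6,-6) -> (6,-16) [heading=90, draw]
  FD 16: (6,-16) -> (6,0) [heading=90, draw]
  RT 270: heading 90 -> 180
  -- iteration 5/6 --
  BK 10: (6,0) -> (16,0) [heading=180, draw]
  FD 16: (16,0) -> (0,0) [heading=180, draw]
  RT 270: heading 180 -> 270
  -- iteration 6/6 --
  BK 10: (0,0) -> (0,10) [heading=270, draw]
  FD 16: (0,10) -> (0,-6) [heading=270, draw]
  RT 270: heading 270 -> 0
]
BK 11: (0,-6) -> (-11,-6) [heading=0, draw]
LT 270: heading 0 -> 270
Final: pos=(-11,-6), heading=270, 14 segment(s) drawn

Segment lengths:
  seg 1: (0,0) -> (6,0), length = 6
  seg 2: (6,0) -> (16,0), length = 10
  seg 3: (16,0) -> (0,0), length = 16
  seg 4: (0,0) -> (0,10), length = 10
  seg 5: (0,10) -> (0,-6), length = 16
  seg 6: (0,-6) -> (-10,-6), length = 10
  seg 7: (-10,-6) -> (6,-6), length = 16
  seg 8: (6,-6) -> (6,-16), length = 10
  seg 9: (6,-16) -> (6,0), length = 16
  seg 10: (6,0) -> (16,0), length = 10
  seg 11: (16,0) -> (0,0), length = 16
  seg 12: (0,0) -> (0,10), length = 10
  seg 13: (0,10) -> (0,-6), length = 16
  seg 14: (0,-6) -> (-11,-6), length = 11
Total = 173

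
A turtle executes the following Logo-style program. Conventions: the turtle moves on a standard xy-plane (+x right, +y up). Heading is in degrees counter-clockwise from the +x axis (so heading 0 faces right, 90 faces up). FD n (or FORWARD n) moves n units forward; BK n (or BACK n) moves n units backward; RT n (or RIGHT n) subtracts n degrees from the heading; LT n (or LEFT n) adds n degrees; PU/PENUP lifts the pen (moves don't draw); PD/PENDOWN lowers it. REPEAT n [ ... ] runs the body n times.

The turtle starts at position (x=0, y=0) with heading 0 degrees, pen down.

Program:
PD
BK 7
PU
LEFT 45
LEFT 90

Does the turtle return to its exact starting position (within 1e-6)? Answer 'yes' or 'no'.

Executing turtle program step by step:
Start: pos=(0,0), heading=0, pen down
PD: pen down
BK 7: (0,0) -> (-7,0) [heading=0, draw]
PU: pen up
LT 45: heading 0 -> 45
LT 90: heading 45 -> 135
Final: pos=(-7,0), heading=135, 1 segment(s) drawn

Start position: (0, 0)
Final position: (-7, 0)
Distance = 7; >= 1e-6 -> NOT closed

Answer: no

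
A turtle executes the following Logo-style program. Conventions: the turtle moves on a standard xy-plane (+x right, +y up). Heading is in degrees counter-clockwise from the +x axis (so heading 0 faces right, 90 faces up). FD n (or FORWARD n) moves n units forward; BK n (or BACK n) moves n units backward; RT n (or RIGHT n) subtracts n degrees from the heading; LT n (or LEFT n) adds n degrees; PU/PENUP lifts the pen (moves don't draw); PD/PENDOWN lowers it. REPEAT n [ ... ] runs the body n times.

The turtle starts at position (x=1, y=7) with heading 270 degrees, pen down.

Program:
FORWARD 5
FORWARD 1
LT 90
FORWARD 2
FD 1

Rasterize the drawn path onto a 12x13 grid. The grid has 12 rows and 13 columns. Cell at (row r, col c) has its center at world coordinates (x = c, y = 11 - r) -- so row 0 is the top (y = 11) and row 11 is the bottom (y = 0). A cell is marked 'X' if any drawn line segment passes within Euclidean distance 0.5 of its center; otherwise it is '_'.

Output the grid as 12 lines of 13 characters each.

Answer: _____________
_____________
_____________
_____________
_X___________
_X___________
_X___________
_X___________
_X___________
_X___________
_XXXX________
_____________

Derivation:
Segment 0: (1,7) -> (1,2)
Segment 1: (1,2) -> (1,1)
Segment 2: (1,1) -> (3,1)
Segment 3: (3,1) -> (4,1)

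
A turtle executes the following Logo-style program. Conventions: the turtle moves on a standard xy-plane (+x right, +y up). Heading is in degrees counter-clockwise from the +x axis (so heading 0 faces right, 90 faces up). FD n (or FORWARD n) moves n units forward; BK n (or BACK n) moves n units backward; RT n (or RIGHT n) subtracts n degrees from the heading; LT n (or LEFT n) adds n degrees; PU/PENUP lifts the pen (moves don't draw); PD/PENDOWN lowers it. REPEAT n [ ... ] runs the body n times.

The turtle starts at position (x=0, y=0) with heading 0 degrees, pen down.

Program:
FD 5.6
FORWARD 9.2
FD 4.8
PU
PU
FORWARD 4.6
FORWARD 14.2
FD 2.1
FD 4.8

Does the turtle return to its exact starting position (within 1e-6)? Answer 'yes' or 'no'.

Answer: no

Derivation:
Executing turtle program step by step:
Start: pos=(0,0), heading=0, pen down
FD 5.6: (0,0) -> (5.6,0) [heading=0, draw]
FD 9.2: (5.6,0) -> (14.8,0) [heading=0, draw]
FD 4.8: (14.8,0) -> (19.6,0) [heading=0, draw]
PU: pen up
PU: pen up
FD 4.6: (19.6,0) -> (24.2,0) [heading=0, move]
FD 14.2: (24.2,0) -> (38.4,0) [heading=0, move]
FD 2.1: (38.4,0) -> (40.5,0) [heading=0, move]
FD 4.8: (40.5,0) -> (45.3,0) [heading=0, move]
Final: pos=(45.3,0), heading=0, 3 segment(s) drawn

Start position: (0, 0)
Final position: (45.3, 0)
Distance = 45.3; >= 1e-6 -> NOT closed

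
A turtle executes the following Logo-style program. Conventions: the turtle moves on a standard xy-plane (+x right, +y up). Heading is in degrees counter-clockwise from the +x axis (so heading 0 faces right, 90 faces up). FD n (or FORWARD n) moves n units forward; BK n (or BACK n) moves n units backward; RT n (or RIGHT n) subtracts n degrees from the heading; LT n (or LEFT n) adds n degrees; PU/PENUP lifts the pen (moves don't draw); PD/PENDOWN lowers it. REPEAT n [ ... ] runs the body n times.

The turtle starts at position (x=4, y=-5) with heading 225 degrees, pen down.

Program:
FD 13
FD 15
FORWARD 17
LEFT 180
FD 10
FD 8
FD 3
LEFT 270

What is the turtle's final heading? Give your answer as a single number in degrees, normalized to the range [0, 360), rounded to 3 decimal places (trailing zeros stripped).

Answer: 315

Derivation:
Executing turtle program step by step:
Start: pos=(4,-5), heading=225, pen down
FD 13: (4,-5) -> (-5.192,-14.192) [heading=225, draw]
FD 15: (-5.192,-14.192) -> (-15.799,-24.799) [heading=225, draw]
FD 17: (-15.799,-24.799) -> (-27.82,-36.82) [heading=225, draw]
LT 180: heading 225 -> 45
FD 10: (-27.82,-36.82) -> (-20.749,-29.749) [heading=45, draw]
FD 8: (-20.749,-29.749) -> (-15.092,-24.092) [heading=45, draw]
FD 3: (-15.092,-24.092) -> (-12.971,-21.971) [heading=45, draw]
LT 270: heading 45 -> 315
Final: pos=(-12.971,-21.971), heading=315, 6 segment(s) drawn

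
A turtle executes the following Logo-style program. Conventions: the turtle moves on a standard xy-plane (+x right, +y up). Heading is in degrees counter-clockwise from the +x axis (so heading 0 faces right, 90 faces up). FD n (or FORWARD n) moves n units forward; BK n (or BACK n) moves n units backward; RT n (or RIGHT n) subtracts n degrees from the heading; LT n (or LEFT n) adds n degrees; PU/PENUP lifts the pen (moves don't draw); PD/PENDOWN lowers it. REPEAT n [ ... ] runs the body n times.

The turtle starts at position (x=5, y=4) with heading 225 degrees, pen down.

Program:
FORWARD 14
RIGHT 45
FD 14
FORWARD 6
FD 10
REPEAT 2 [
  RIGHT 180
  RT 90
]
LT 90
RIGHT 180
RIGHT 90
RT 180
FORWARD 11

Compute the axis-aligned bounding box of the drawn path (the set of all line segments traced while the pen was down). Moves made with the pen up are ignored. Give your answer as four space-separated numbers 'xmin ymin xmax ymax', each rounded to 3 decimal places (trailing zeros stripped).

Executing turtle program step by step:
Start: pos=(5,4), heading=225, pen down
FD 14: (5,4) -> (-4.899,-5.899) [heading=225, draw]
RT 45: heading 225 -> 180
FD 14: (-4.899,-5.899) -> (-18.899,-5.899) [heading=180, draw]
FD 6: (-18.899,-5.899) -> (-24.899,-5.899) [heading=180, draw]
FD 10: (-24.899,-5.899) -> (-34.899,-5.899) [heading=180, draw]
REPEAT 2 [
  -- iteration 1/2 --
  RT 180: heading 180 -> 0
  RT 90: heading 0 -> 270
  -- iteration 2/2 --
  RT 180: heading 270 -> 90
  RT 90: heading 90 -> 0
]
LT 90: heading 0 -> 90
RT 180: heading 90 -> 270
RT 90: heading 270 -> 180
RT 180: heading 180 -> 0
FD 11: (-34.899,-5.899) -> (-23.899,-5.899) [heading=0, draw]
Final: pos=(-23.899,-5.899), heading=0, 5 segment(s) drawn

Segment endpoints: x in {-34.899, -24.899, -23.899, -18.899, -4.899, 5}, y in {-5.899, -5.899, -5.899, -5.899, -5.899, 4}
xmin=-34.899, ymin=-5.899, xmax=5, ymax=4

Answer: -34.899 -5.899 5 4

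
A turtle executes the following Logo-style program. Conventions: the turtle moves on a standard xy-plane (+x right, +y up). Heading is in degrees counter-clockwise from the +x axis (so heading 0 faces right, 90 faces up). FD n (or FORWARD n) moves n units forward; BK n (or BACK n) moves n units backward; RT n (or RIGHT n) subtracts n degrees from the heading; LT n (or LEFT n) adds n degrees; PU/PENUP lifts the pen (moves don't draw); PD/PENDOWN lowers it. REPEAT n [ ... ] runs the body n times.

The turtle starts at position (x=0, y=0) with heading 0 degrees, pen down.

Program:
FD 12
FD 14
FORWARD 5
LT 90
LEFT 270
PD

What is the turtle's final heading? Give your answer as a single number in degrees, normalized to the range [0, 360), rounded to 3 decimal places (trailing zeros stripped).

Answer: 0

Derivation:
Executing turtle program step by step:
Start: pos=(0,0), heading=0, pen down
FD 12: (0,0) -> (12,0) [heading=0, draw]
FD 14: (12,0) -> (26,0) [heading=0, draw]
FD 5: (26,0) -> (31,0) [heading=0, draw]
LT 90: heading 0 -> 90
LT 270: heading 90 -> 0
PD: pen down
Final: pos=(31,0), heading=0, 3 segment(s) drawn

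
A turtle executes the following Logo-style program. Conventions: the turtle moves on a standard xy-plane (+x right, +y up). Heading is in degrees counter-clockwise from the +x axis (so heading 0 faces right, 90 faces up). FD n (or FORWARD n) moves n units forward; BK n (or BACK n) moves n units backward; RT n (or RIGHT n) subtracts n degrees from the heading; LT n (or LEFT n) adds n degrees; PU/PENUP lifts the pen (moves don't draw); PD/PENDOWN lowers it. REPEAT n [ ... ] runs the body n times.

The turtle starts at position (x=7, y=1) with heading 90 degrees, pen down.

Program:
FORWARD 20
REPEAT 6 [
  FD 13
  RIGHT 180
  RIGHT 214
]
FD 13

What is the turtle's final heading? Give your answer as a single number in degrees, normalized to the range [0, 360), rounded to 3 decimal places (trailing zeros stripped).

Answer: 246

Derivation:
Executing turtle program step by step:
Start: pos=(7,1), heading=90, pen down
FD 20: (7,1) -> (7,21) [heading=90, draw]
REPEAT 6 [
  -- iteration 1/6 --
  FD 13: (7,21) -> (7,34) [heading=90, draw]
  RT 180: heading 90 -> 270
  RT 214: heading 270 -> 56
  -- iteration 2/6 --
  FD 13: (7,34) -> (14.27,44.777) [heading=56, draw]
  RT 180: heading 56 -> 236
  RT 214: heading 236 -> 22
  -- iteration 3/6 --
  FD 13: (14.27,44.777) -> (26.323,49.647) [heading=22, draw]
  RT 180: heading 22 -> 202
  RT 214: heading 202 -> 348
  -- iteration 4/6 --
  FD 13: (26.323,49.647) -> (39.039,46.945) [heading=348, draw]
  RT 180: heading 348 -> 168
  RT 214: heading 168 -> 314
  -- iteration 5/6 --
  FD 13: (39.039,46.945) -> (48.069,37.593) [heading=314, draw]
  RT 180: heading 314 -> 134
  RT 214: heading 134 -> 280
  -- iteration 6/6 --
  FD 13: (48.069,37.593) -> (50.327,24.791) [heading=280, draw]
  RT 180: heading 280 -> 100
  RT 214: heading 100 -> 246
]
FD 13: (50.327,24.791) -> (45.039,12.915) [heading=246, draw]
Final: pos=(45.039,12.915), heading=246, 8 segment(s) drawn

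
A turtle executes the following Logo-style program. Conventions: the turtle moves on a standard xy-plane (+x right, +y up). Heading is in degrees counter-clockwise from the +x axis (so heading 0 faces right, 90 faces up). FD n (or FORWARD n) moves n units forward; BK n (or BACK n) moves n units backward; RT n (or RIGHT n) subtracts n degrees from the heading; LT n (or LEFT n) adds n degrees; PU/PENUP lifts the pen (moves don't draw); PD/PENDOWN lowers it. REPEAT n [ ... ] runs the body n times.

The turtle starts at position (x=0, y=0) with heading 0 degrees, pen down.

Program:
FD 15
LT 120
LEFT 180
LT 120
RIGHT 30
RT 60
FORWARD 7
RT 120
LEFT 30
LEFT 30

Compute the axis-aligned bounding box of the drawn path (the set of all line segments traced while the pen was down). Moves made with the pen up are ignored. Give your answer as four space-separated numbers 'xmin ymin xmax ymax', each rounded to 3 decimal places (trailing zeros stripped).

Answer: 0 -3.5 21.062 0

Derivation:
Executing turtle program step by step:
Start: pos=(0,0), heading=0, pen down
FD 15: (0,0) -> (15,0) [heading=0, draw]
LT 120: heading 0 -> 120
LT 180: heading 120 -> 300
LT 120: heading 300 -> 60
RT 30: heading 60 -> 30
RT 60: heading 30 -> 330
FD 7: (15,0) -> (21.062,-3.5) [heading=330, draw]
RT 120: heading 330 -> 210
LT 30: heading 210 -> 240
LT 30: heading 240 -> 270
Final: pos=(21.062,-3.5), heading=270, 2 segment(s) drawn

Segment endpoints: x in {0, 15, 21.062}, y in {-3.5, 0}
xmin=0, ymin=-3.5, xmax=21.062, ymax=0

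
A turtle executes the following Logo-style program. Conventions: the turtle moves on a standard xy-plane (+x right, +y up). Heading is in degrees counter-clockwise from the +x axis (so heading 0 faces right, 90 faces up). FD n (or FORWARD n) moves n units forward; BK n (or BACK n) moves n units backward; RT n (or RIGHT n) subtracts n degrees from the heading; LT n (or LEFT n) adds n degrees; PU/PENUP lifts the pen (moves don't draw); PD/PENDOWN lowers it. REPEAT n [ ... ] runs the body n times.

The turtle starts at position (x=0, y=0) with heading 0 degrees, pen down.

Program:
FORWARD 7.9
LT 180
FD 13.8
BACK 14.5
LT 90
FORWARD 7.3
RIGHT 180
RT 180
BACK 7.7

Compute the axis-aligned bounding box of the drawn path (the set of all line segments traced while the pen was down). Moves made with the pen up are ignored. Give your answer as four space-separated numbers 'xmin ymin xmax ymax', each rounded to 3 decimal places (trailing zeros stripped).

Executing turtle program step by step:
Start: pos=(0,0), heading=0, pen down
FD 7.9: (0,0) -> (7.9,0) [heading=0, draw]
LT 180: heading 0 -> 180
FD 13.8: (7.9,0) -> (-5.9,0) [heading=180, draw]
BK 14.5: (-5.9,0) -> (8.6,0) [heading=180, draw]
LT 90: heading 180 -> 270
FD 7.3: (8.6,0) -> (8.6,-7.3) [heading=270, draw]
RT 180: heading 270 -> 90
RT 180: heading 90 -> 270
BK 7.7: (8.6,-7.3) -> (8.6,0.4) [heading=270, draw]
Final: pos=(8.6,0.4), heading=270, 5 segment(s) drawn

Segment endpoints: x in {-5.9, 0, 7.9, 8.6, 8.6}, y in {-7.3, 0, 0, 0, 0.4}
xmin=-5.9, ymin=-7.3, xmax=8.6, ymax=0.4

Answer: -5.9 -7.3 8.6 0.4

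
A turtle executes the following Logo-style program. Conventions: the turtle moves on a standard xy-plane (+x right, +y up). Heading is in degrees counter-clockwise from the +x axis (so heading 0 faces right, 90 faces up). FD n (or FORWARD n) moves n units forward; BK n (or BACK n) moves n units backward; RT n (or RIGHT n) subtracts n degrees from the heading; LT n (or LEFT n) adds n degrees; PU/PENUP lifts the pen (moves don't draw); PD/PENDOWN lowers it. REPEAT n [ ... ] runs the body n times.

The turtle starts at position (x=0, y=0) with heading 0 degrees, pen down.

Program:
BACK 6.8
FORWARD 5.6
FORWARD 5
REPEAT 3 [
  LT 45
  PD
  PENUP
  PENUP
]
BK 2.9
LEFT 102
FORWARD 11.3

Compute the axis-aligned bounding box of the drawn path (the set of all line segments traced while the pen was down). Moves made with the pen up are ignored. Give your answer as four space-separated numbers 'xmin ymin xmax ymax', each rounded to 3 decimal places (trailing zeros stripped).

Answer: -6.8 0 3.8 0

Derivation:
Executing turtle program step by step:
Start: pos=(0,0), heading=0, pen down
BK 6.8: (0,0) -> (-6.8,0) [heading=0, draw]
FD 5.6: (-6.8,0) -> (-1.2,0) [heading=0, draw]
FD 5: (-1.2,0) -> (3.8,0) [heading=0, draw]
REPEAT 3 [
  -- iteration 1/3 --
  LT 45: heading 0 -> 45
  PD: pen down
  PU: pen up
  PU: pen up
  -- iteration 2/3 --
  LT 45: heading 45 -> 90
  PD: pen down
  PU: pen up
  PU: pen up
  -- iteration 3/3 --
  LT 45: heading 90 -> 135
  PD: pen down
  PU: pen up
  PU: pen up
]
BK 2.9: (3.8,0) -> (5.851,-2.051) [heading=135, move]
LT 102: heading 135 -> 237
FD 11.3: (5.851,-2.051) -> (-0.304,-11.528) [heading=237, move]
Final: pos=(-0.304,-11.528), heading=237, 3 segment(s) drawn

Segment endpoints: x in {-6.8, -1.2, 0, 3.8}, y in {0}
xmin=-6.8, ymin=0, xmax=3.8, ymax=0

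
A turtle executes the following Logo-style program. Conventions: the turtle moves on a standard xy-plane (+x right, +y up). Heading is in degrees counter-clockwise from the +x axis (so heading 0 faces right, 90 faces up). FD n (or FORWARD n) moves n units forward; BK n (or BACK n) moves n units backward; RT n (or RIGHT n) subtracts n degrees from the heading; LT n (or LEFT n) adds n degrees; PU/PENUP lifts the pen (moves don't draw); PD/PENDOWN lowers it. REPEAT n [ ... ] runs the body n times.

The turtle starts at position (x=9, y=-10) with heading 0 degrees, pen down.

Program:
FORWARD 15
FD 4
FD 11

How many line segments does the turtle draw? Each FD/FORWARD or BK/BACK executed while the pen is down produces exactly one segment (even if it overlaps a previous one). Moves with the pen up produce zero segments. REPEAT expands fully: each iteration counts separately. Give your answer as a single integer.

Answer: 3

Derivation:
Executing turtle program step by step:
Start: pos=(9,-10), heading=0, pen down
FD 15: (9,-10) -> (24,-10) [heading=0, draw]
FD 4: (24,-10) -> (28,-10) [heading=0, draw]
FD 11: (28,-10) -> (39,-10) [heading=0, draw]
Final: pos=(39,-10), heading=0, 3 segment(s) drawn
Segments drawn: 3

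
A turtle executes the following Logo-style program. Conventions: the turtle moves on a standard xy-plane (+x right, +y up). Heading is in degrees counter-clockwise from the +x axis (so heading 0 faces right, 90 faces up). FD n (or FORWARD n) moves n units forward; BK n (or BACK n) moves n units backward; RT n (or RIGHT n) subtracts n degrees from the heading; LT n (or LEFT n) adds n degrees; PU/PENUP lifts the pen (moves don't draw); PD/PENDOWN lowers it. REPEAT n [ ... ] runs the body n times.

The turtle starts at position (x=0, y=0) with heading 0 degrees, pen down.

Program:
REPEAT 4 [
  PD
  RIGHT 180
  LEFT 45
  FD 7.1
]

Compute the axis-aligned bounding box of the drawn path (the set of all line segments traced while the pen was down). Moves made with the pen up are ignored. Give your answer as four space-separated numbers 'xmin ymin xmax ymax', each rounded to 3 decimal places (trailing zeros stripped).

Executing turtle program step by step:
Start: pos=(0,0), heading=0, pen down
REPEAT 4 [
  -- iteration 1/4 --
  PD: pen down
  RT 180: heading 0 -> 180
  LT 45: heading 180 -> 225
  FD 7.1: (0,0) -> (-5.02,-5.02) [heading=225, draw]
  -- iteration 2/4 --
  PD: pen down
  RT 180: heading 225 -> 45
  LT 45: heading 45 -> 90
  FD 7.1: (-5.02,-5.02) -> (-5.02,2.08) [heading=90, draw]
  -- iteration 3/4 --
  PD: pen down
  RT 180: heading 90 -> 270
  LT 45: heading 270 -> 315
  FD 7.1: (-5.02,2.08) -> (0,-2.941) [heading=315, draw]
  -- iteration 4/4 --
  PD: pen down
  RT 180: heading 315 -> 135
  LT 45: heading 135 -> 180
  FD 7.1: (0,-2.941) -> (-7.1,-2.941) [heading=180, draw]
]
Final: pos=(-7.1,-2.941), heading=180, 4 segment(s) drawn

Segment endpoints: x in {-7.1, -5.02, -5.02, 0, 0}, y in {-5.02, -2.941, -2.941, 0, 2.08}
xmin=-7.1, ymin=-5.02, xmax=0, ymax=2.08

Answer: -7.1 -5.02 0 2.08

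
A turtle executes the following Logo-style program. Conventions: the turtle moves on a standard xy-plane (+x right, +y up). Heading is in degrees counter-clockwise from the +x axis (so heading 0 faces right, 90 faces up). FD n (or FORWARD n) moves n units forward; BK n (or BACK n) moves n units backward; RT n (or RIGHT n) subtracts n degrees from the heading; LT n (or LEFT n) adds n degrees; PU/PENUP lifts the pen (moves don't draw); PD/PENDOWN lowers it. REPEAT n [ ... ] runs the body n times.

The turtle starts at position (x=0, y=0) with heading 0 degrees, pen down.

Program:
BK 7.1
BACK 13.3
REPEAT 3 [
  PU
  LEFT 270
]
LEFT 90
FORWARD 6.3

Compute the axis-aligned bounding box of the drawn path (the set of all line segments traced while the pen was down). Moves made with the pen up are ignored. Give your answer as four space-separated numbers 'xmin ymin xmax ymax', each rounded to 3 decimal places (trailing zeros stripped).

Executing turtle program step by step:
Start: pos=(0,0), heading=0, pen down
BK 7.1: (0,0) -> (-7.1,0) [heading=0, draw]
BK 13.3: (-7.1,0) -> (-20.4,0) [heading=0, draw]
REPEAT 3 [
  -- iteration 1/3 --
  PU: pen up
  LT 270: heading 0 -> 270
  -- iteration 2/3 --
  PU: pen up
  LT 270: heading 270 -> 180
  -- iteration 3/3 --
  PU: pen up
  LT 270: heading 180 -> 90
]
LT 90: heading 90 -> 180
FD 6.3: (-20.4,0) -> (-26.7,0) [heading=180, move]
Final: pos=(-26.7,0), heading=180, 2 segment(s) drawn

Segment endpoints: x in {-20.4, -7.1, 0}, y in {0}
xmin=-20.4, ymin=0, xmax=0, ymax=0

Answer: -20.4 0 0 0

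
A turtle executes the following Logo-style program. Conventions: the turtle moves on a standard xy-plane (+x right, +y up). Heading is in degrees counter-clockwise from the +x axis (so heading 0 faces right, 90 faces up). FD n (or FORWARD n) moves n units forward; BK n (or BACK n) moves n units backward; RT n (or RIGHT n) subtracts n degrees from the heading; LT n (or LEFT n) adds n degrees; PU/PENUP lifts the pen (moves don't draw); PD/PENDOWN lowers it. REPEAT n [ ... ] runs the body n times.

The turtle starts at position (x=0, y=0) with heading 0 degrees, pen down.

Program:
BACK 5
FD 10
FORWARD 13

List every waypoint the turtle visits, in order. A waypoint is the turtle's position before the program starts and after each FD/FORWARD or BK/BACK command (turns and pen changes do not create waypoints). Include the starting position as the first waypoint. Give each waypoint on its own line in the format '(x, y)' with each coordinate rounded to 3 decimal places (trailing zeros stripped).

Executing turtle program step by step:
Start: pos=(0,0), heading=0, pen down
BK 5: (0,0) -> (-5,0) [heading=0, draw]
FD 10: (-5,0) -> (5,0) [heading=0, draw]
FD 13: (5,0) -> (18,0) [heading=0, draw]
Final: pos=(18,0), heading=0, 3 segment(s) drawn
Waypoints (4 total):
(0, 0)
(-5, 0)
(5, 0)
(18, 0)

Answer: (0, 0)
(-5, 0)
(5, 0)
(18, 0)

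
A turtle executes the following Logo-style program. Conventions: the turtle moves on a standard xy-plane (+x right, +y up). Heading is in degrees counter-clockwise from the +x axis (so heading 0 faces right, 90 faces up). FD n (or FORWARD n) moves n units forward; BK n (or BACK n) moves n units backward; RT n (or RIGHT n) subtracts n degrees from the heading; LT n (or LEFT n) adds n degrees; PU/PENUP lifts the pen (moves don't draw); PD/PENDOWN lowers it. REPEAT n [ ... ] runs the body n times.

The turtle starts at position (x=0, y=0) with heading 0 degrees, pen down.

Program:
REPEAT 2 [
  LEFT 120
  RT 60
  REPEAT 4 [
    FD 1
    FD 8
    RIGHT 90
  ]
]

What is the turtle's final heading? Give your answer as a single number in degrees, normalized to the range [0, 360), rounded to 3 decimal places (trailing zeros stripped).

Executing turtle program step by step:
Start: pos=(0,0), heading=0, pen down
REPEAT 2 [
  -- iteration 1/2 --
  LT 120: heading 0 -> 120
  RT 60: heading 120 -> 60
  REPEAT 4 [
    -- iteration 1/4 --
    FD 1: (0,0) -> (0.5,0.866) [heading=60, draw]
    FD 8: (0.5,0.866) -> (4.5,7.794) [heading=60, draw]
    RT 90: heading 60 -> 330
    -- iteration 2/4 --
    FD 1: (4.5,7.794) -> (5.366,7.294) [heading=330, draw]
    FD 8: (5.366,7.294) -> (12.294,3.294) [heading=330, draw]
    RT 90: heading 330 -> 240
    -- iteration 3/4 --
    FD 1: (12.294,3.294) -> (11.794,2.428) [heading=240, draw]
    FD 8: (11.794,2.428) -> (7.794,-4.5) [heading=240, draw]
    RT 90: heading 240 -> 150
    -- iteration 4/4 --
    FD 1: (7.794,-4.5) -> (6.928,-4) [heading=150, draw]
    FD 8: (6.928,-4) -> (0,0) [heading=150, draw]
    RT 90: heading 150 -> 60
  ]
  -- iteration 2/2 --
  LT 120: heading 60 -> 180
  RT 60: heading 180 -> 120
  REPEAT 4 [
    -- iteration 1/4 --
    FD 1: (0,0) -> (-0.5,0.866) [heading=120, draw]
    FD 8: (-0.5,0.866) -> (-4.5,7.794) [heading=120, draw]
    RT 90: heading 120 -> 30
    -- iteration 2/4 --
    FD 1: (-4.5,7.794) -> (-3.634,8.294) [heading=30, draw]
    FD 8: (-3.634,8.294) -> (3.294,12.294) [heading=30, draw]
    RT 90: heading 30 -> 300
    -- iteration 3/4 --
    FD 1: (3.294,12.294) -> (3.794,11.428) [heading=300, draw]
    FD 8: (3.794,11.428) -> (7.794,4.5) [heading=300, draw]
    RT 90: heading 300 -> 210
    -- iteration 4/4 --
    FD 1: (7.794,4.5) -> (6.928,4) [heading=210, draw]
    FD 8: (6.928,4) -> (0,0) [heading=210, draw]
    RT 90: heading 210 -> 120
  ]
]
Final: pos=(0,0), heading=120, 16 segment(s) drawn

Answer: 120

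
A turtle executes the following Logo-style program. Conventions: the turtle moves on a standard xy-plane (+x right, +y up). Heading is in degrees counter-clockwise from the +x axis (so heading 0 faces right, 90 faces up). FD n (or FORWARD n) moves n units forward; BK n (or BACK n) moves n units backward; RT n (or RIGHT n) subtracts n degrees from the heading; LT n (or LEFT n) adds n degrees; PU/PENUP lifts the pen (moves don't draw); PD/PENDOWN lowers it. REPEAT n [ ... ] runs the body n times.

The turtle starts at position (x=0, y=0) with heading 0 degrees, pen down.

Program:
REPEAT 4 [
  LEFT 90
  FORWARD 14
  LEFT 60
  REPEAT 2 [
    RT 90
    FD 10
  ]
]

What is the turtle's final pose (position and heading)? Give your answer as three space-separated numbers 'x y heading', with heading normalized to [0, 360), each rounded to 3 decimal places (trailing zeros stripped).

Executing turtle program step by step:
Start: pos=(0,0), heading=0, pen down
REPEAT 4 [
  -- iteration 1/4 --
  LT 90: heading 0 -> 90
  FD 14: (0,0) -> (0,14) [heading=90, draw]
  LT 60: heading 90 -> 150
  REPEAT 2 [
    -- iteration 1/2 --
    RT 90: heading 150 -> 60
    FD 10: (0,14) -> (5,22.66) [heading=60, draw]
    -- iteration 2/2 --
    RT 90: heading 60 -> 330
    FD 10: (5,22.66) -> (13.66,17.66) [heading=330, draw]
  ]
  -- iteration 2/4 --
  LT 90: heading 330 -> 60
  FD 14: (13.66,17.66) -> (20.66,29.785) [heading=60, draw]
  LT 60: heading 60 -> 120
  REPEAT 2 [
    -- iteration 1/2 --
    RT 90: heading 120 -> 30
    FD 10: (20.66,29.785) -> (29.321,34.785) [heading=30, draw]
    -- iteration 2/2 --
    RT 90: heading 30 -> 300
    FD 10: (29.321,34.785) -> (34.321,26.124) [heading=300, draw]
  ]
  -- iteration 3/4 --
  LT 90: heading 300 -> 30
  FD 14: (34.321,26.124) -> (46.445,33.124) [heading=30, draw]
  LT 60: heading 30 -> 90
  REPEAT 2 [
    -- iteration 1/2 --
    RT 90: heading 90 -> 0
    FD 10: (46.445,33.124) -> (56.445,33.124) [heading=0, draw]
    -- iteration 2/2 --
    RT 90: heading 0 -> 270
    FD 10: (56.445,33.124) -> (56.445,23.124) [heading=270, draw]
  ]
  -- iteration 4/4 --
  LT 90: heading 270 -> 0
  FD 14: (56.445,23.124) -> (70.445,23.124) [heading=0, draw]
  LT 60: heading 0 -> 60
  REPEAT 2 [
    -- iteration 1/2 --
    RT 90: heading 60 -> 330
    FD 10: (70.445,23.124) -> (79.105,18.124) [heading=330, draw]
    -- iteration 2/2 --
    RT 90: heading 330 -> 240
    FD 10: (79.105,18.124) -> (74.105,9.464) [heading=240, draw]
  ]
]
Final: pos=(74.105,9.464), heading=240, 12 segment(s) drawn

Answer: 74.105 9.464 240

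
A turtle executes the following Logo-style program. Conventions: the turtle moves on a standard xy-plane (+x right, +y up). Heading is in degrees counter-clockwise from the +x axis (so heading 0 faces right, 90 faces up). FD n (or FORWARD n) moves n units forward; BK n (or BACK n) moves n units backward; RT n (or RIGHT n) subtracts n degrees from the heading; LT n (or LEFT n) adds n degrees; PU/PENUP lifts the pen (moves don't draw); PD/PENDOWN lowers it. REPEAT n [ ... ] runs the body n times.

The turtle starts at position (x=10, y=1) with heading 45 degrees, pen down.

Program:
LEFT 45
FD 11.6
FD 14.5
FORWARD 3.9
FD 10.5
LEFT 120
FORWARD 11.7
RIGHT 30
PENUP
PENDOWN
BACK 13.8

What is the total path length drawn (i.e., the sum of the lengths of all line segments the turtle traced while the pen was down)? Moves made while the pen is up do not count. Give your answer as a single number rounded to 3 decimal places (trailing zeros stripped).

Executing turtle program step by step:
Start: pos=(10,1), heading=45, pen down
LT 45: heading 45 -> 90
FD 11.6: (10,1) -> (10,12.6) [heading=90, draw]
FD 14.5: (10,12.6) -> (10,27.1) [heading=90, draw]
FD 3.9: (10,27.1) -> (10,31) [heading=90, draw]
FD 10.5: (10,31) -> (10,41.5) [heading=90, draw]
LT 120: heading 90 -> 210
FD 11.7: (10,41.5) -> (-0.132,35.65) [heading=210, draw]
RT 30: heading 210 -> 180
PU: pen up
PD: pen down
BK 13.8: (-0.132,35.65) -> (13.668,35.65) [heading=180, draw]
Final: pos=(13.668,35.65), heading=180, 6 segment(s) drawn

Segment lengths:
  seg 1: (10,1) -> (10,12.6), length = 11.6
  seg 2: (10,12.6) -> (10,27.1), length = 14.5
  seg 3: (10,27.1) -> (10,31), length = 3.9
  seg 4: (10,31) -> (10,41.5), length = 10.5
  seg 5: (10,41.5) -> (-0.132,35.65), length = 11.7
  seg 6: (-0.132,35.65) -> (13.668,35.65), length = 13.8
Total = 66

Answer: 66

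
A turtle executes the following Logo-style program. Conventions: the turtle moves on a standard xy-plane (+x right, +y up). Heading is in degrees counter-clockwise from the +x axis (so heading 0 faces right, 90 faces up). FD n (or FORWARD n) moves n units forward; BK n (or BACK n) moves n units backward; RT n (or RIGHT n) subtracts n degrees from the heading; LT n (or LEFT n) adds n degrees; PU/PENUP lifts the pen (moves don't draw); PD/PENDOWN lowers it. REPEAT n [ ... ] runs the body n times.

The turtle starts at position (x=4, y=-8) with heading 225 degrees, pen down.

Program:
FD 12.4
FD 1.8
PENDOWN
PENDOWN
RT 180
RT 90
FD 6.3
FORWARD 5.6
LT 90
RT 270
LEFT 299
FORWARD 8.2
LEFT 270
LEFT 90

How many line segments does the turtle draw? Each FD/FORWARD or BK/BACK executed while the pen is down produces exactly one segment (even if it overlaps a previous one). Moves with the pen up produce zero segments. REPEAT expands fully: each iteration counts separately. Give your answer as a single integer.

Executing turtle program step by step:
Start: pos=(4,-8), heading=225, pen down
FD 12.4: (4,-8) -> (-4.768,-16.768) [heading=225, draw]
FD 1.8: (-4.768,-16.768) -> (-6.041,-18.041) [heading=225, draw]
PD: pen down
PD: pen down
RT 180: heading 225 -> 45
RT 90: heading 45 -> 315
FD 6.3: (-6.041,-18.041) -> (-1.586,-22.496) [heading=315, draw]
FD 5.6: (-1.586,-22.496) -> (2.374,-26.455) [heading=315, draw]
LT 90: heading 315 -> 45
RT 270: heading 45 -> 135
LT 299: heading 135 -> 74
FD 8.2: (2.374,-26.455) -> (4.634,-18.573) [heading=74, draw]
LT 270: heading 74 -> 344
LT 90: heading 344 -> 74
Final: pos=(4.634,-18.573), heading=74, 5 segment(s) drawn
Segments drawn: 5

Answer: 5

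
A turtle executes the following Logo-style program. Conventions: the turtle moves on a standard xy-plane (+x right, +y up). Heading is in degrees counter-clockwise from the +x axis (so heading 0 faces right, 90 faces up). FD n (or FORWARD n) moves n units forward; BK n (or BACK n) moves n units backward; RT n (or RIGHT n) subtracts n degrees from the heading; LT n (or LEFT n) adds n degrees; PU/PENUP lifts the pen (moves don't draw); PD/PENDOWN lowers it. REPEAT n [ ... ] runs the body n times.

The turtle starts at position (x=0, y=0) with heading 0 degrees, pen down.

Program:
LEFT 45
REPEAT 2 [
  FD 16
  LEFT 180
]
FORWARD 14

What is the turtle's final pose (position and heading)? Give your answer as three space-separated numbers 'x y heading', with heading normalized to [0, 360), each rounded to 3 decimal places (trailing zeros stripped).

Executing turtle program step by step:
Start: pos=(0,0), heading=0, pen down
LT 45: heading 0 -> 45
REPEAT 2 [
  -- iteration 1/2 --
  FD 16: (0,0) -> (11.314,11.314) [heading=45, draw]
  LT 180: heading 45 -> 225
  -- iteration 2/2 --
  FD 16: (11.314,11.314) -> (0,0) [heading=225, draw]
  LT 180: heading 225 -> 45
]
FD 14: (0,0) -> (9.899,9.899) [heading=45, draw]
Final: pos=(9.899,9.899), heading=45, 3 segment(s) drawn

Answer: 9.899 9.899 45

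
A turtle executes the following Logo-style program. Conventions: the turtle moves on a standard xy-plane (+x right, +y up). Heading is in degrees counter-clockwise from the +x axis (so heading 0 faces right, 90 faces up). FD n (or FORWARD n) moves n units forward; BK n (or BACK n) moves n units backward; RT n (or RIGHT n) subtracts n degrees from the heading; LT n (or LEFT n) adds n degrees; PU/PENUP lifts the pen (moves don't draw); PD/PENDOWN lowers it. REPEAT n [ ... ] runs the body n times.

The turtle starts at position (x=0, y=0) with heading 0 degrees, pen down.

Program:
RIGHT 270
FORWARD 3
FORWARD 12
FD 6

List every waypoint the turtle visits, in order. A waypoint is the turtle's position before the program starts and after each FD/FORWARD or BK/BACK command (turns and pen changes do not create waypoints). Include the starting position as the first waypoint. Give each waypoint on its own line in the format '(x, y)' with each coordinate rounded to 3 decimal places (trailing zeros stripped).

Answer: (0, 0)
(0, 3)
(0, 15)
(0, 21)

Derivation:
Executing turtle program step by step:
Start: pos=(0,0), heading=0, pen down
RT 270: heading 0 -> 90
FD 3: (0,0) -> (0,3) [heading=90, draw]
FD 12: (0,3) -> (0,15) [heading=90, draw]
FD 6: (0,15) -> (0,21) [heading=90, draw]
Final: pos=(0,21), heading=90, 3 segment(s) drawn
Waypoints (4 total):
(0, 0)
(0, 3)
(0, 15)
(0, 21)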